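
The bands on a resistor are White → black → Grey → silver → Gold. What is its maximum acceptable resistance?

9.534 Ω

White → 9 (first significant figure)
Black → 0 (second significant figure)
Grey → 8 (third significant figure)
Silver → ×0.01 multiplier
Gold → ±5% tolerance
908 × 0.01 = 9.08 Ω
Maximum = 9.08 × (1 + 5/100) = 9.534 Ω.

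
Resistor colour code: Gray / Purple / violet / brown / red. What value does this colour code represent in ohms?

8770 Ω

Grey → 8 (first significant figure)
Violet → 7 (second significant figure)
Violet → 7 (third significant figure)
Brown → ×10 multiplier
877 × 10 = 8770 Ω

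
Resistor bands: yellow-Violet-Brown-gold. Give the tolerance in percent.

The last band, gold, is the tolerance band.
Gold corresponds to ±5%.

±5%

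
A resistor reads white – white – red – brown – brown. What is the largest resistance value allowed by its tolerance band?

White → 9 (first significant figure)
White → 9 (second significant figure)
Red → 2 (third significant figure)
Brown → ×10 multiplier
Brown → ±1% tolerance
992 × 10 = 9920 Ω
Largest = 9920 × (1 + 1/100) = 10019.2 Ω.

10019.2 Ω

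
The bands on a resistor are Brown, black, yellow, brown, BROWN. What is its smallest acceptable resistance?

1029.6 Ω

Brown → 1 (first significant figure)
Black → 0 (second significant figure)
Yellow → 4 (third significant figure)
Brown → ×10 multiplier
Brown → ±1% tolerance
104 × 10 = 1040 Ω
Smallest = 1040 × (1 − 1/100) = 1029.6 Ω.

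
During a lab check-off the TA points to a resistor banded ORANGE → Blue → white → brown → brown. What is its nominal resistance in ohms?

3690 Ω

Orange → 3 (first significant figure)
Blue → 6 (second significant figure)
White → 9 (third significant figure)
Brown → ×10 multiplier
369 × 10 = 3690 Ω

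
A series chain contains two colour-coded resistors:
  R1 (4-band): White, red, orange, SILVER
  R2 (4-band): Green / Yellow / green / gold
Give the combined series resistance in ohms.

5492000 Ω

R1: white, red → 92; orange ×10^3 → 92000 Ω.
R2: green, yellow → 54; green ×10^5 → 5400000 Ω.
Series: 92000 + 5400000 = 5492000 Ω.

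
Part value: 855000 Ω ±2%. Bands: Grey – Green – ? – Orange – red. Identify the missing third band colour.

green

855000 Ω = 855 × 10^3.
The third band gives digit 5 of the significand, and 5 is green.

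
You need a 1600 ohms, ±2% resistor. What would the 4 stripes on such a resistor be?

1600 Ω = 16 × 10^2.
1 → brown
6 → blue
Multiplier 10^2 → red.
±2% tolerance → red.

brown, blue, red, red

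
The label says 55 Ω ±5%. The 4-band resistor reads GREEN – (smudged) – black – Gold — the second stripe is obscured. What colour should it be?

55 Ω = 55 × 10^0.
The second band gives digit 5 of the significand, and 5 is green.

green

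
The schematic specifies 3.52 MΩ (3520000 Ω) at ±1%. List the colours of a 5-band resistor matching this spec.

orange, green, red, yellow, brown

3520000 Ω = 352 × 10^4.
3 → orange
5 → green
2 → red
Multiplier 10^4 → yellow.
±1% tolerance → brown.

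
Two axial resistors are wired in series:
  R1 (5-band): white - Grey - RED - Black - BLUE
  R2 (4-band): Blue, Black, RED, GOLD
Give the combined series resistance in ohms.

R1: white, grey, red → 982; black ×1 → 982 Ω.
R2: blue, black → 60; red ×10^2 → 6000 Ω.
Series: 982 + 6000 = 6982 Ω.

6982 Ω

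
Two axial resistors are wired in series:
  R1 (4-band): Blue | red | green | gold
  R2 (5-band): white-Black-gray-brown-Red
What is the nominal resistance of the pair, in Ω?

6209080 Ω

R1: blue, red → 62; green ×10^5 → 6200000 Ω.
R2: white, black, grey → 908; brown ×10 → 9080 Ω.
Series: 6200000 + 9080 = 6209080 Ω.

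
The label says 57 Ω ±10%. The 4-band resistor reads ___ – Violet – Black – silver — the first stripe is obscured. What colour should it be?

57 Ω = 57 × 10^0.
The first band gives digit 5 of the significand, and 5 is green.

green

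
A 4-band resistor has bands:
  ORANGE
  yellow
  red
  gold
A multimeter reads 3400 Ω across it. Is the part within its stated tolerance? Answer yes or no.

yes

Orange → 3 (first significant figure)
Yellow → 4 (second significant figure)
Red → ×10^2 multiplier
Gold → ±5% tolerance
34 × 100 = 3400 Ω
Allowed range: 3230 Ω to 3570 Ω.
3400 Ω lies inside that range.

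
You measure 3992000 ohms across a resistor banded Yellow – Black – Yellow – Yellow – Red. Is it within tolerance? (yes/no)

Yellow → 4 (first significant figure)
Black → 0 (second significant figure)
Yellow → 4 (third significant figure)
Yellow → ×10^4 multiplier
Red → ±2% tolerance
404 × 10000 = 4040000 Ω
Allowed range: 3959200 Ω to 4120800 Ω.
3992000 ohms lies inside that range.

yes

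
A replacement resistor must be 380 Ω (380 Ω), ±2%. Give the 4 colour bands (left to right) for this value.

orange, grey, brown, red

380 Ω = 38 × 10^1.
3 → orange
8 → grey
Multiplier 10^1 → brown.
±2% tolerance → red.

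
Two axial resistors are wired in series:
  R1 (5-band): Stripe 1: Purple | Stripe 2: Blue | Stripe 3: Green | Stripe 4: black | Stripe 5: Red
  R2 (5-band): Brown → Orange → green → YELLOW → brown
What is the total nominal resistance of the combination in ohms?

R1: violet, blue, green → 765; black ×1 → 765 Ω.
R2: brown, orange, green → 135; yellow ×10^4 → 1350000 Ω.
Series: 765 + 1350000 = 1350765 Ω.

1350765 Ω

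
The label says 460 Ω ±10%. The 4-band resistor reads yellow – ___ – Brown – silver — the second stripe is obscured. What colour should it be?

460 Ω = 46 × 10^1.
The second band gives digit 6 of the significand, and 6 is blue.

blue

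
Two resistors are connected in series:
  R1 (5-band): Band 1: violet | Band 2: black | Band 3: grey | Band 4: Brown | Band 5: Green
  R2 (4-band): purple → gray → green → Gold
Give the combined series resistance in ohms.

R1: violet, black, grey → 708; brown ×10 → 7080 Ω.
R2: violet, grey → 78; green ×10^5 → 7800000 Ω.
Series: 7080 + 7800000 = 7807080 Ω.

7807080 Ω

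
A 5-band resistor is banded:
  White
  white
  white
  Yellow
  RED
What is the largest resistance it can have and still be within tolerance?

10189800 Ω

White → 9 (first significant figure)
White → 9 (second significant figure)
White → 9 (third significant figure)
Yellow → ×10^4 multiplier
Red → ±2% tolerance
999 × 10000 = 9990000 Ω
Largest = 9990000 × (1 + 2/100) = 10189800 Ω.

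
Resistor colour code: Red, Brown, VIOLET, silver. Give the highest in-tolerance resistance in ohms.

Red → 2 (first significant figure)
Brown → 1 (second significant figure)
Violet → ×10^7 multiplier
Silver → ±10% tolerance
21 × 10000000 = 210000000 Ω
Highest = 210000000 × (1 + 10/100) = 231000000 Ω.

231000000 Ω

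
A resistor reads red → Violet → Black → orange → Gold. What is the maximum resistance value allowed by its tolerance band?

Red → 2 (first significant figure)
Violet → 7 (second significant figure)
Black → 0 (third significant figure)
Orange → ×10^3 multiplier
Gold → ±5% tolerance
270 × 1000 = 270000 Ω
Maximum = 270000 × (1 + 5/100) = 283500 Ω.

283500 Ω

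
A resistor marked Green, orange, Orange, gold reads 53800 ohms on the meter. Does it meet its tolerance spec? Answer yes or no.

yes

Green → 5 (first significant figure)
Orange → 3 (second significant figure)
Orange → ×10^3 multiplier
Gold → ±5% tolerance
53 × 1000 = 53000 Ω
Allowed range: 50350 Ω to 55650 Ω.
53800 ohms lies inside that range.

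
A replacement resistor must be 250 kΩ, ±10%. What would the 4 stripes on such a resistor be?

250000 Ω = 25 × 10^4.
2 → red
5 → green
Multiplier 10^4 → yellow.
±10% tolerance → silver.

red, green, yellow, silver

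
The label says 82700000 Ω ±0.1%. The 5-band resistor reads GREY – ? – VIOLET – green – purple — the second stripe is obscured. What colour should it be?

red

82700000 Ω = 827 × 10^5.
The second band gives digit 2 of the significand, and 2 is red.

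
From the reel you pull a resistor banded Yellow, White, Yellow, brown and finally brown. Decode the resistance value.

Yellow → 4 (first significant figure)
White → 9 (second significant figure)
Yellow → 4 (third significant figure)
Brown → ×10 multiplier
494 × 10 = 4940 Ω

4940 Ω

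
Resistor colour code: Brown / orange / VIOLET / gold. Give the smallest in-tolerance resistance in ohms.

Brown → 1 (first significant figure)
Orange → 3 (second significant figure)
Violet → ×10^7 multiplier
Gold → ±5% tolerance
13 × 10000000 = 130000000 Ω
Smallest = 130000000 × (1 − 5/100) = 123500000 Ω.

123500000 Ω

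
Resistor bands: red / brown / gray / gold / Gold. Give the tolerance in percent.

±5%

The last band, gold, is the tolerance band.
Gold corresponds to ±5%.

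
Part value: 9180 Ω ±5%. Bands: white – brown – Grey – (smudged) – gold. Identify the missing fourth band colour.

brown

9180 Ω = 918 × 10^1.
The fourth band is the multiplier, 10^1, which is brown.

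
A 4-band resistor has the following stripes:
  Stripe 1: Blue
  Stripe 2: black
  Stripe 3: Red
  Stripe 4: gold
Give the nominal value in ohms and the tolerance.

Blue → 6 (first significant figure)
Black → 0 (second significant figure)
Red → ×10^2 multiplier
Gold → ±5% tolerance
60 × 100 = 6000 Ω

6000 Ω ±5%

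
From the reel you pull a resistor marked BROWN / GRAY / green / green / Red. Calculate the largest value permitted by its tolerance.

18870000 Ω

Brown → 1 (first significant figure)
Grey → 8 (second significant figure)
Green → 5 (third significant figure)
Green → ×10^5 multiplier
Red → ±2% tolerance
185 × 100000 = 18500000 Ω
Largest = 18500000 × (1 + 2/100) = 18870000 Ω.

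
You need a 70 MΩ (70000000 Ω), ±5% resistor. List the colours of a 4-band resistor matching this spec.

70000000 Ω = 70 × 10^6.
7 → violet
0 → black
Multiplier 10^6 → blue.
±5% tolerance → gold.

violet, black, blue, gold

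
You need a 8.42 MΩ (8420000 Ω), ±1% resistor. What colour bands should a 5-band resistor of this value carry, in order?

grey, yellow, red, yellow, brown

8420000 Ω = 842 × 10^4.
8 → grey
4 → yellow
2 → red
Multiplier 10^4 → yellow.
±1% tolerance → brown.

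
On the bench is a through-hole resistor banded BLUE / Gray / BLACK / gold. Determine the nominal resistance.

68 Ω

Blue → 6 (first significant figure)
Grey → 8 (second significant figure)
Black → ×1 multiplier
68 × 1 = 68 Ω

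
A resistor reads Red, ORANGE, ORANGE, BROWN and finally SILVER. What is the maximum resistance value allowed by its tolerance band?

2563 Ω

Red → 2 (first significant figure)
Orange → 3 (second significant figure)
Orange → 3 (third significant figure)
Brown → ×10 multiplier
Silver → ±10% tolerance
233 × 10 = 2330 Ω
Maximum = 2330 × (1 + 10/100) = 2563 Ω.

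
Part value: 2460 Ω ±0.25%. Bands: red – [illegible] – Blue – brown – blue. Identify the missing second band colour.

2460 Ω = 246 × 10^1.
The second band gives digit 4 of the significand, and 4 is yellow.

yellow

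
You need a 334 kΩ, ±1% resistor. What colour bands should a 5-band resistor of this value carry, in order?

334000 Ω = 334 × 10^3.
3 → orange
3 → orange
4 → yellow
Multiplier 10^3 → orange.
±1% tolerance → brown.

orange, orange, yellow, orange, brown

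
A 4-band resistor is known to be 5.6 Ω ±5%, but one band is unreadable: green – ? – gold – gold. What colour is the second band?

blue

5.6 Ω = 56 × 10^-1.
The second band gives digit 6 of the significand, and 6 is blue.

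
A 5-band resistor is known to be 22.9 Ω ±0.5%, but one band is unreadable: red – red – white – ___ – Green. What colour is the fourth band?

22.9 Ω = 229 × 10^-1.
The fourth band is the multiplier, 10^-1, which is gold.

gold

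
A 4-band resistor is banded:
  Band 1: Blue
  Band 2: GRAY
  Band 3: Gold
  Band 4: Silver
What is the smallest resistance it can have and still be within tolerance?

6.12 Ω

Blue → 6 (first significant figure)
Grey → 8 (second significant figure)
Gold → ×0.1 multiplier
Silver → ±10% tolerance
68 × 0.1 = 6.8 Ω
Smallest = 6.8 × (1 − 10/100) = 6.12 Ω.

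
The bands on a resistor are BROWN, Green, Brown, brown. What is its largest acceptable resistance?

Brown → 1 (first significant figure)
Green → 5 (second significant figure)
Brown → ×10 multiplier
Brown → ±1% tolerance
15 × 10 = 150 Ω
Largest = 150 × (1 + 1/100) = 151.5 Ω.

151.5 Ω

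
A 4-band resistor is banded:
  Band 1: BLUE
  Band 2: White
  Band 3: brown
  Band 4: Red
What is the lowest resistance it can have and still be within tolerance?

Blue → 6 (first significant figure)
White → 9 (second significant figure)
Brown → ×10 multiplier
Red → ±2% tolerance
69 × 10 = 690 Ω
Lowest = 690 × (1 − 2/100) = 676.2 Ω.

676.2 Ω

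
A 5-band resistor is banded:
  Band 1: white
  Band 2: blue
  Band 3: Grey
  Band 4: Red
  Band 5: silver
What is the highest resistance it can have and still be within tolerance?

106480 Ω

White → 9 (first significant figure)
Blue → 6 (second significant figure)
Grey → 8 (third significant figure)
Red → ×10^2 multiplier
Silver → ±10% tolerance
968 × 100 = 96800 Ω
Highest = 96800 × (1 + 10/100) = 106480 Ω.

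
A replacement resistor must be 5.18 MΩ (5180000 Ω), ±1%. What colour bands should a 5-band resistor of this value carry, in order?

5180000 Ω = 518 × 10^4.
5 → green
1 → brown
8 → grey
Multiplier 10^4 → yellow.
±1% tolerance → brown.

green, brown, grey, yellow, brown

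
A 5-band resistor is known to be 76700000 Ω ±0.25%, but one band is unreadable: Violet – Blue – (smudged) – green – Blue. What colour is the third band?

76700000 Ω = 767 × 10^5.
The third band gives digit 7 of the significand, and 7 is violet.

violet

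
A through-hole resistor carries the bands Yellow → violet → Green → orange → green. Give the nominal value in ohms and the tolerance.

Yellow → 4 (first significant figure)
Violet → 7 (second significant figure)
Green → 5 (third significant figure)
Orange → ×10^3 multiplier
Green → ±0.5% tolerance
475 × 1000 = 475000 Ω

475000 Ω ±0.5%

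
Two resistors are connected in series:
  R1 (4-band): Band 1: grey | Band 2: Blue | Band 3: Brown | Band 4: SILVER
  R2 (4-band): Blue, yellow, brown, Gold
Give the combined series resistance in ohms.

1500 Ω

R1: grey, blue → 86; brown ×10 → 860 Ω.
R2: blue, yellow → 64; brown ×10 → 640 Ω.
Series: 860 + 640 = 1500 Ω.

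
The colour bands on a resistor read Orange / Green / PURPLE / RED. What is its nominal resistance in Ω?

350000000 Ω

Orange → 3 (first significant figure)
Green → 5 (second significant figure)
Violet → ×10^7 multiplier
35 × 10000000 = 350000000 Ω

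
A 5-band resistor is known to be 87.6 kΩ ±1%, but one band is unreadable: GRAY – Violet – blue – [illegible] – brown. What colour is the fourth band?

red

87600 Ω = 876 × 10^2.
The fourth band is the multiplier, 10^2, which is red.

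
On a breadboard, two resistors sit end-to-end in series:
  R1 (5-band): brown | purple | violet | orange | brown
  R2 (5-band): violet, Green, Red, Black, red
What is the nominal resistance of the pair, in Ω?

R1: brown, violet, violet → 177; orange ×10^3 → 177000 Ω.
R2: violet, green, red → 752; black ×1 → 752 Ω.
Series: 177000 + 752 = 177752 Ω.

177752 Ω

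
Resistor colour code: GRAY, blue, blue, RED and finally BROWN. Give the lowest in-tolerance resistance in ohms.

Grey → 8 (first significant figure)
Blue → 6 (second significant figure)
Blue → 6 (third significant figure)
Red → ×10^2 multiplier
Brown → ±1% tolerance
866 × 100 = 86600 Ω
Lowest = 86600 × (1 − 1/100) = 85734 Ω.

85734 Ω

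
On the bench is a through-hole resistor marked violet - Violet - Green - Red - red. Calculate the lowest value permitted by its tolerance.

75950 Ω

Violet → 7 (first significant figure)
Violet → 7 (second significant figure)
Green → 5 (third significant figure)
Red → ×10^2 multiplier
Red → ±2% tolerance
775 × 100 = 77500 Ω
Lowest = 77500 × (1 − 2/100) = 75950 Ω.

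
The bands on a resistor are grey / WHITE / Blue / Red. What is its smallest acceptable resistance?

Grey → 8 (first significant figure)
White → 9 (second significant figure)
Blue → ×10^6 multiplier
Red → ±2% tolerance
89 × 1000000 = 89000000 Ω
Smallest = 89000000 × (1 − 2/100) = 87220000 Ω.

87220000 Ω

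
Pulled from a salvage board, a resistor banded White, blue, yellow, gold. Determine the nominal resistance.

White → 9 (first significant figure)
Blue → 6 (second significant figure)
Yellow → ×10^4 multiplier
96 × 10000 = 960000 Ω

960000 Ω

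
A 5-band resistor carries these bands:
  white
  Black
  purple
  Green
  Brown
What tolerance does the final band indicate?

The last band, brown, is the tolerance band.
Brown corresponds to ±1%.

±1%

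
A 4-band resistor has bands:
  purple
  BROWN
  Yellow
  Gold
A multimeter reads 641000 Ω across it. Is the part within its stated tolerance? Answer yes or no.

no

Violet → 7 (first significant figure)
Brown → 1 (second significant figure)
Yellow → ×10^4 multiplier
Gold → ±5% tolerance
71 × 10000 = 710000 Ω
Allowed range: 674500 Ω to 745500 Ω.
641000 Ω lies outside that range.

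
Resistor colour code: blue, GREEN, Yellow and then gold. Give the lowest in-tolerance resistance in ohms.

Blue → 6 (first significant figure)
Green → 5 (second significant figure)
Yellow → ×10^4 multiplier
Gold → ±5% tolerance
65 × 10000 = 650000 Ω
Lowest = 650000 × (1 − 5/100) = 617500 Ω.

617500 Ω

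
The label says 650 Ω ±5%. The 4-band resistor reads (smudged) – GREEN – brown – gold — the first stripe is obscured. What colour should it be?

650 Ω = 65 × 10^1.
The first band gives digit 6 of the significand, and 6 is blue.

blue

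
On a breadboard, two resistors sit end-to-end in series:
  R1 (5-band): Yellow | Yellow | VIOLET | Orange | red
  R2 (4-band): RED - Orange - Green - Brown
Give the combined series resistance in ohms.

2747000 Ω

R1: yellow, yellow, violet → 447; orange ×10^3 → 447000 Ω.
R2: red, orange → 23; green ×10^5 → 2300000 Ω.
Series: 447000 + 2300000 = 2747000 Ω.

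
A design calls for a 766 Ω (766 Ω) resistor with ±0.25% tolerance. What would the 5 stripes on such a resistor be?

766 Ω = 766 × 10^0.
7 → violet
6 → blue
6 → blue
Multiplier 10^0 → black.
±0.25% tolerance → blue.

violet, blue, blue, black, blue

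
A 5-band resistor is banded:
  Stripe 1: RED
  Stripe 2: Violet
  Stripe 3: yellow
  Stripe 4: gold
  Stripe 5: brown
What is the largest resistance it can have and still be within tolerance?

Red → 2 (first significant figure)
Violet → 7 (second significant figure)
Yellow → 4 (third significant figure)
Gold → ×0.1 multiplier
Brown → ±1% tolerance
274 × 0.1 = 27.4 Ω
Largest = 27.4 × (1 + 1/100) = 27.674 Ω.

27.674 Ω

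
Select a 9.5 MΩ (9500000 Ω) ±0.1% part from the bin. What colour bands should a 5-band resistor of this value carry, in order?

9500000 Ω = 950 × 10^4.
9 → white
5 → green
0 → black
Multiplier 10^4 → yellow.
±0.1% tolerance → violet.

white, green, black, yellow, violet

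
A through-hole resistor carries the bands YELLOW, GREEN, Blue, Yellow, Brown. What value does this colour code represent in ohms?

4560000 Ω

Yellow → 4 (first significant figure)
Green → 5 (second significant figure)
Blue → 6 (third significant figure)
Yellow → ×10^4 multiplier
456 × 10000 = 4560000 Ω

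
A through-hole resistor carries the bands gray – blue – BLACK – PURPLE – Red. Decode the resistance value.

Grey → 8 (first significant figure)
Blue → 6 (second significant figure)
Black → 0 (third significant figure)
Violet → ×10^7 multiplier
860 × 10000000 = 8600000000 Ω

8600000000 Ω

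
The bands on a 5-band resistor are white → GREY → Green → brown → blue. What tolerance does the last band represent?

±0.25%

The last band, blue, is the tolerance band.
Blue corresponds to ±0.25%.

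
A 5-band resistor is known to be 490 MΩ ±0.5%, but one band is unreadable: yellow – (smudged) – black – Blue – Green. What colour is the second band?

490000000 Ω = 490 × 10^6.
The second band gives digit 9 of the significand, and 9 is white.

white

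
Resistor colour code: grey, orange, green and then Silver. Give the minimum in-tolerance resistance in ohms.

7470000 Ω

Grey → 8 (first significant figure)
Orange → 3 (second significant figure)
Green → ×10^5 multiplier
Silver → ±10% tolerance
83 × 100000 = 8300000 Ω
Minimum = 8300000 × (1 − 10/100) = 7470000 Ω.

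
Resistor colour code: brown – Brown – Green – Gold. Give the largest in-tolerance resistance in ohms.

Brown → 1 (first significant figure)
Brown → 1 (second significant figure)
Green → ×10^5 multiplier
Gold → ±5% tolerance
11 × 100000 = 1100000 Ω
Largest = 1100000 × (1 + 5/100) = 1155000 Ω.

1155000 Ω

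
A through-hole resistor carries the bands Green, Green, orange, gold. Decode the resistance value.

Green → 5 (first significant figure)
Green → 5 (second significant figure)
Orange → ×10^3 multiplier
55 × 1000 = 55000 Ω

55000 Ω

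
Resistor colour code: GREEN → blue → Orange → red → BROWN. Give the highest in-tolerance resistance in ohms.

Green → 5 (first significant figure)
Blue → 6 (second significant figure)
Orange → 3 (third significant figure)
Red → ×10^2 multiplier
Brown → ±1% tolerance
563 × 100 = 56300 Ω
Highest = 56300 × (1 + 1/100) = 56863 Ω.

56863 Ω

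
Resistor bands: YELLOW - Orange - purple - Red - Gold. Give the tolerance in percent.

±5%

The last band, gold, is the tolerance band.
Gold corresponds to ±5%.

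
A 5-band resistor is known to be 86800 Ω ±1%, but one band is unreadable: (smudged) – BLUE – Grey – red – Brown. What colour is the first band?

grey

86800 Ω = 868 × 10^2.
The first band gives digit 8 of the significand, and 8 is grey.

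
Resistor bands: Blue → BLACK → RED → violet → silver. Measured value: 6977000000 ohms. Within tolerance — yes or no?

no

Blue → 6 (first significant figure)
Black → 0 (second significant figure)
Red → 2 (third significant figure)
Violet → ×10^7 multiplier
Silver → ±10% tolerance
602 × 10000000 = 6020000000 Ω
Allowed range: 5418000000 Ω to 6622000000 Ω.
6977000000 ohms lies outside that range.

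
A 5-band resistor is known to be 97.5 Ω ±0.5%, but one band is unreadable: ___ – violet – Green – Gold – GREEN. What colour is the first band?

97.5 Ω = 975 × 10^-1.
The first band gives digit 9 of the significand, and 9 is white.

white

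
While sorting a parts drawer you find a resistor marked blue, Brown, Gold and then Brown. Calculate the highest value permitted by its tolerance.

6.161 Ω

Blue → 6 (first significant figure)
Brown → 1 (second significant figure)
Gold → ×0.1 multiplier
Brown → ±1% tolerance
61 × 0.1 = 6.1 Ω
Highest = 6.1 × (1 + 1/100) = 6.161 Ω.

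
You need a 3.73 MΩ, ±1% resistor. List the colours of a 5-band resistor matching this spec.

orange, violet, orange, yellow, brown

3730000 Ω = 373 × 10^4.
3 → orange
7 → violet
3 → orange
Multiplier 10^4 → yellow.
±1% tolerance → brown.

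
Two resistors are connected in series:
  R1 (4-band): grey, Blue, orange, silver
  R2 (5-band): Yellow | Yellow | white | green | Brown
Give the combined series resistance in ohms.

44986000 Ω

R1: grey, blue → 86; orange ×10^3 → 86000 Ω.
R2: yellow, yellow, white → 449; green ×10^5 → 44900000 Ω.
Series: 86000 + 44900000 = 44986000 Ω.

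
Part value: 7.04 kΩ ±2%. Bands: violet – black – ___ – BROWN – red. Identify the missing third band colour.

yellow

7040 Ω = 704 × 10^1.
The third band gives digit 4 of the significand, and 4 is yellow.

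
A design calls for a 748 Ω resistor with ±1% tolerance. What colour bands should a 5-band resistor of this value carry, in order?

violet, yellow, grey, black, brown

748 Ω = 748 × 10^0.
7 → violet
4 → yellow
8 → grey
Multiplier 10^0 → black.
±1% tolerance → brown.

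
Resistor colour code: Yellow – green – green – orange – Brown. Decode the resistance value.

Yellow → 4 (first significant figure)
Green → 5 (second significant figure)
Green → 5 (third significant figure)
Orange → ×10^3 multiplier
455 × 1000 = 455000 Ω

455000 Ω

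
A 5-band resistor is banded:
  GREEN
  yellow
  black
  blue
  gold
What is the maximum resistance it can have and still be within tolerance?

Green → 5 (first significant figure)
Yellow → 4 (second significant figure)
Black → 0 (third significant figure)
Blue → ×10^6 multiplier
Gold → ±5% tolerance
540 × 1000000 = 540000000 Ω
Maximum = 540000000 × (1 + 5/100) = 567000000 Ω.

567000000 Ω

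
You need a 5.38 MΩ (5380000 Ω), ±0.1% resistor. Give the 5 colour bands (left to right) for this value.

green, orange, grey, yellow, violet

5380000 Ω = 538 × 10^4.
5 → green
3 → orange
8 → grey
Multiplier 10^4 → yellow.
±0.1% tolerance → violet.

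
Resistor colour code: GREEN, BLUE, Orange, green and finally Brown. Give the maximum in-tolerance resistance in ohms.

Green → 5 (first significant figure)
Blue → 6 (second significant figure)
Orange → 3 (third significant figure)
Green → ×10^5 multiplier
Brown → ±1% tolerance
563 × 100000 = 56300000 Ω
Maximum = 56300000 × (1 + 1/100) = 56863000 Ω.

56863000 Ω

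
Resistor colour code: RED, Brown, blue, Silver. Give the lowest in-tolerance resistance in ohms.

18900000 Ω

Red → 2 (first significant figure)
Brown → 1 (second significant figure)
Blue → ×10^6 multiplier
Silver → ±10% tolerance
21 × 1000000 = 21000000 Ω
Lowest = 21000000 × (1 − 10/100) = 18900000 Ω.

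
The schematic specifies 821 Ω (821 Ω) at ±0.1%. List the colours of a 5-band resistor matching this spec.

grey, red, brown, black, violet

821 Ω = 821 × 10^0.
8 → grey
2 → red
1 → brown
Multiplier 10^0 → black.
±0.1% tolerance → violet.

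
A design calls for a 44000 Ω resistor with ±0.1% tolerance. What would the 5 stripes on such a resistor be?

yellow, yellow, black, red, violet

44000 Ω = 440 × 10^2.
4 → yellow
4 → yellow
0 → black
Multiplier 10^2 → red.
±0.1% tolerance → violet.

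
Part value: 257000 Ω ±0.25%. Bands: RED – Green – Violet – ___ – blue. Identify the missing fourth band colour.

257000 Ω = 257 × 10^3.
The fourth band is the multiplier, 10^3, which is orange.

orange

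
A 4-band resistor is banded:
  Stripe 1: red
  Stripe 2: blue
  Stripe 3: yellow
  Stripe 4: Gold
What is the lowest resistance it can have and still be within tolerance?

Red → 2 (first significant figure)
Blue → 6 (second significant figure)
Yellow → ×10^4 multiplier
Gold → ±5% tolerance
26 × 10000 = 260000 Ω
Lowest = 260000 × (1 − 5/100) = 247000 Ω.

247000 Ω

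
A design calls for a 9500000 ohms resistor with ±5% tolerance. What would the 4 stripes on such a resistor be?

white, green, green, gold

9500000 Ω = 95 × 10^5.
9 → white
5 → green
Multiplier 10^5 → green.
±5% tolerance → gold.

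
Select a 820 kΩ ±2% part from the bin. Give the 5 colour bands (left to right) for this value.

grey, red, black, orange, red

820000 Ω = 820 × 10^3.
8 → grey
2 → red
0 → black
Multiplier 10^3 → orange.
±2% tolerance → red.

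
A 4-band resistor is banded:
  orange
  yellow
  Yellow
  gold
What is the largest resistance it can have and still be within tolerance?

Orange → 3 (first significant figure)
Yellow → 4 (second significant figure)
Yellow → ×10^4 multiplier
Gold → ±5% tolerance
34 × 10000 = 340000 Ω
Largest = 340000 × (1 + 5/100) = 357000 Ω.

357000 Ω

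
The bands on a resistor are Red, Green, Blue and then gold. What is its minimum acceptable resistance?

23750000 Ω

Red → 2 (first significant figure)
Green → 5 (second significant figure)
Blue → ×10^6 multiplier
Gold → ±5% tolerance
25 × 1000000 = 25000000 Ω
Minimum = 25000000 × (1 − 5/100) = 23750000 Ω.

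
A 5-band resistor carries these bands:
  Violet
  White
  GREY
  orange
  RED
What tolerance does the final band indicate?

The last band, red, is the tolerance band.
Red corresponds to ±2%.

±2%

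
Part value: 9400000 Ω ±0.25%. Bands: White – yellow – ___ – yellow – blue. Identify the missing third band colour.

black

9400000 Ω = 940 × 10^4.
The third band gives digit 0 of the significand, and 0 is black.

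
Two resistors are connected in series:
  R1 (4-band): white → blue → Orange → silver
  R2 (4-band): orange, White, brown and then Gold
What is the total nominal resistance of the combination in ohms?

R1: white, blue → 96; orange ×10^3 → 96000 Ω.
R2: orange, white → 39; brown ×10 → 390 Ω.
Series: 96000 + 390 = 96390 Ω.

96390 Ω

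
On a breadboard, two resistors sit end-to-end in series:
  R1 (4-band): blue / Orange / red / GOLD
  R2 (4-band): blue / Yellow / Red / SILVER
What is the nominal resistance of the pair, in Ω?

R1: blue, orange → 63; red ×10^2 → 6300 Ω.
R2: blue, yellow → 64; red ×10^2 → 6400 Ω.
Series: 6300 + 6400 = 12700 Ω.

12700 Ω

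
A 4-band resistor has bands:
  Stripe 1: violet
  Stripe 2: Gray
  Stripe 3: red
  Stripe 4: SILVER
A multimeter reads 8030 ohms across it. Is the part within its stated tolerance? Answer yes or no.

yes

Violet → 7 (first significant figure)
Grey → 8 (second significant figure)
Red → ×10^2 multiplier
Silver → ±10% tolerance
78 × 100 = 7800 Ω
Allowed range: 7020 Ω to 8580 Ω.
8030 ohms lies inside that range.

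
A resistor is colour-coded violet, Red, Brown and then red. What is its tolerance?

The last band, red, is the tolerance band.
Red corresponds to ±2%.

±2%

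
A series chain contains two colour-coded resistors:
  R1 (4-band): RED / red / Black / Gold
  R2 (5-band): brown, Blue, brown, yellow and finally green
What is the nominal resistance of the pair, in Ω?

R1: red, red → 22; black ×1 → 22 Ω.
R2: brown, blue, brown → 161; yellow ×10^4 → 1610000 Ω.
Series: 22 + 1610000 = 1610022 Ω.

1610022 Ω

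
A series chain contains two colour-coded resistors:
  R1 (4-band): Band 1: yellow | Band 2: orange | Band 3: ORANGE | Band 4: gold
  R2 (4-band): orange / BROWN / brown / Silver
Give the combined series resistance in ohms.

R1: yellow, orange → 43; orange ×10^3 → 43000 Ω.
R2: orange, brown → 31; brown ×10 → 310 Ω.
Series: 43000 + 310 = 43310 Ω.

43310 Ω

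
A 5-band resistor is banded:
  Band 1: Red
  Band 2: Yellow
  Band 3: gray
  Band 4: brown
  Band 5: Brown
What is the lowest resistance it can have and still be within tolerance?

2455.2 Ω

Red → 2 (first significant figure)
Yellow → 4 (second significant figure)
Grey → 8 (third significant figure)
Brown → ×10 multiplier
Brown → ±1% tolerance
248 × 10 = 2480 Ω
Lowest = 2480 × (1 − 1/100) = 2455.2 Ω.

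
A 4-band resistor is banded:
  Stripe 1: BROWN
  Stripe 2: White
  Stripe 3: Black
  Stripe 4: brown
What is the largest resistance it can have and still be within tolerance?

19.19 Ω

Brown → 1 (first significant figure)
White → 9 (second significant figure)
Black → ×1 multiplier
Brown → ±1% tolerance
19 × 1 = 19 Ω
Largest = 19 × (1 + 1/100) = 19.19 Ω.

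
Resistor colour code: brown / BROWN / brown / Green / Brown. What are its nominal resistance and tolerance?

Brown → 1 (first significant figure)
Brown → 1 (second significant figure)
Brown → 1 (third significant figure)
Green → ×10^5 multiplier
Brown → ±1% tolerance
111 × 100000 = 11100000 Ω

11100000 Ω ±1%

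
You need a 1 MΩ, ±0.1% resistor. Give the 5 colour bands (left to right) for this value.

1000000 Ω = 100 × 10^4.
1 → brown
0 → black
0 → black
Multiplier 10^4 → yellow.
±0.1% tolerance → violet.

brown, black, black, yellow, violet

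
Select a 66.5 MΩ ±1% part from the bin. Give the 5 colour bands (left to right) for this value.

66500000 Ω = 665 × 10^5.
6 → blue
6 → blue
5 → green
Multiplier 10^5 → green.
±1% tolerance → brown.

blue, blue, green, green, brown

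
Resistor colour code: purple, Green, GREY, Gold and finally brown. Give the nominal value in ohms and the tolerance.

75.8 Ω ±1%

Violet → 7 (first significant figure)
Green → 5 (second significant figure)
Grey → 8 (third significant figure)
Gold → ×0.1 multiplier
Brown → ±1% tolerance
758 × 0.1 = 75.8 Ω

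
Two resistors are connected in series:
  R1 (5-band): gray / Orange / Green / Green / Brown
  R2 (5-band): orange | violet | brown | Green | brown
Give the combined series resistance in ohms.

R1: grey, orange, green → 835; green ×10^5 → 83500000 Ω.
R2: orange, violet, brown → 371; green ×10^5 → 37100000 Ω.
Series: 83500000 + 37100000 = 120600000 Ω.

120600000 Ω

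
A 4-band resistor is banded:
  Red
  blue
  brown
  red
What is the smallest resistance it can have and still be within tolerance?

Red → 2 (first significant figure)
Blue → 6 (second significant figure)
Brown → ×10 multiplier
Red → ±2% tolerance
26 × 10 = 260 Ω
Smallest = 260 × (1 − 2/100) = 254.8 Ω.

254.8 Ω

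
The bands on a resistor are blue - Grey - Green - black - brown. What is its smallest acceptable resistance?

Blue → 6 (first significant figure)
Grey → 8 (second significant figure)
Green → 5 (third significant figure)
Black → ×1 multiplier
Brown → ±1% tolerance
685 × 1 = 685 Ω
Smallest = 685 × (1 − 1/100) = 678.15 Ω.

678.15 Ω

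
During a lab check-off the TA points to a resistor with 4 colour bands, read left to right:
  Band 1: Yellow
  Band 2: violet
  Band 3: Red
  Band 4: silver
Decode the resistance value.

Yellow → 4 (first significant figure)
Violet → 7 (second significant figure)
Red → ×10^2 multiplier
47 × 100 = 4700 Ω

4700 Ω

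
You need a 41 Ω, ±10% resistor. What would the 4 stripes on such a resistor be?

41 Ω = 41 × 10^0.
4 → yellow
1 → brown
Multiplier 10^0 → black.
±10% tolerance → silver.

yellow, brown, black, silver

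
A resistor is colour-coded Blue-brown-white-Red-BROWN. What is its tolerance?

±1%

The last band, brown, is the tolerance band.
Brown corresponds to ±1%.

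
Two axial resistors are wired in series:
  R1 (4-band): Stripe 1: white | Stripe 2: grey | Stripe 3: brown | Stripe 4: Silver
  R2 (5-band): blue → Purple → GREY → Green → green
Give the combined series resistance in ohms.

67800980 Ω

R1: white, grey → 98; brown ×10 → 980 Ω.
R2: blue, violet, grey → 678; green ×10^5 → 67800000 Ω.
Series: 980 + 67800000 = 67800980 Ω.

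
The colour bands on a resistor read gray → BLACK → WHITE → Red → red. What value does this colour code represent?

80900 Ω

Grey → 8 (first significant figure)
Black → 0 (second significant figure)
White → 9 (third significant figure)
Red → ×10^2 multiplier
809 × 100 = 80900 Ω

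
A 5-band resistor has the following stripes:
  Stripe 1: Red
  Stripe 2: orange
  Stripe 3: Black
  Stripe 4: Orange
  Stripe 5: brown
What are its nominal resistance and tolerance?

230000 Ω ±1%

Red → 2 (first significant figure)
Orange → 3 (second significant figure)
Black → 0 (third significant figure)
Orange → ×10^3 multiplier
Brown → ±1% tolerance
230 × 1000 = 230000 Ω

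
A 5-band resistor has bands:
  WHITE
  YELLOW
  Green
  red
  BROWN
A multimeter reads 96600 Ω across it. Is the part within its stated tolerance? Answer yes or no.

no

White → 9 (first significant figure)
Yellow → 4 (second significant figure)
Green → 5 (third significant figure)
Red → ×10^2 multiplier
Brown → ±1% tolerance
945 × 100 = 94500 Ω
Allowed range: 93555 Ω to 95445 Ω.
96600 Ω lies outside that range.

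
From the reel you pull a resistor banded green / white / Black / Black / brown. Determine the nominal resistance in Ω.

Green → 5 (first significant figure)
White → 9 (second significant figure)
Black → 0 (third significant figure)
Black → ×1 multiplier
590 × 1 = 590 Ω

590 Ω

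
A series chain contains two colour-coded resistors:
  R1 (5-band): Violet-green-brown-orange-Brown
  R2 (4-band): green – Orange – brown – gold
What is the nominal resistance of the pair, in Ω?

R1: violet, green, brown → 751; orange ×10^3 → 751000 Ω.
R2: green, orange → 53; brown ×10 → 530 Ω.
Series: 751000 + 530 = 751530 Ω.

751530 Ω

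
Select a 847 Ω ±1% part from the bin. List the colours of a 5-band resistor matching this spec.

grey, yellow, violet, black, brown

847 Ω = 847 × 10^0.
8 → grey
4 → yellow
7 → violet
Multiplier 10^0 → black.
±1% tolerance → brown.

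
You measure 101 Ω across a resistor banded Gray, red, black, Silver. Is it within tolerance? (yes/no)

Grey → 8 (first significant figure)
Red → 2 (second significant figure)
Black → ×1 multiplier
Silver → ±10% tolerance
82 × 1 = 82 Ω
Allowed range: 73.8 Ω to 90.2 Ω.
101 Ω lies outside that range.

no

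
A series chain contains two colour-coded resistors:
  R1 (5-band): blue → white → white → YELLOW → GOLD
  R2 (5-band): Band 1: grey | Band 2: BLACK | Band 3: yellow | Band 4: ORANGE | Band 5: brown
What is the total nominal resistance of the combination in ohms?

7794000 Ω

R1: blue, white, white → 699; yellow ×10^4 → 6990000 Ω.
R2: grey, black, yellow → 804; orange ×10^3 → 804000 Ω.
Series: 6990000 + 804000 = 7794000 Ω.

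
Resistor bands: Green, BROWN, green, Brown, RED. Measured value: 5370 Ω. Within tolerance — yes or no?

Green → 5 (first significant figure)
Brown → 1 (second significant figure)
Green → 5 (third significant figure)
Brown → ×10 multiplier
Red → ±2% tolerance
515 × 10 = 5150 Ω
Allowed range: 5047 Ω to 5253 Ω.
5370 Ω lies outside that range.

no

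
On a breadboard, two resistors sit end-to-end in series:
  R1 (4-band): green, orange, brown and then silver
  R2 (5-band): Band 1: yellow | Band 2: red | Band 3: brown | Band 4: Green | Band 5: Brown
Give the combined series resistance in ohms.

R1: green, orange → 53; brown ×10 → 530 Ω.
R2: yellow, red, brown → 421; green ×10^5 → 42100000 Ω.
Series: 530 + 42100000 = 42100530 Ω.

42100530 Ω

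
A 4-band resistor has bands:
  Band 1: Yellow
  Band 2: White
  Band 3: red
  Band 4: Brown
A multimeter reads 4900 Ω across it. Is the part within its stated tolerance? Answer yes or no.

yes

Yellow → 4 (first significant figure)
White → 9 (second significant figure)
Red → ×10^2 multiplier
Brown → ±1% tolerance
49 × 100 = 4900 Ω
Allowed range: 4851 Ω to 4949 Ω.
4900 Ω lies inside that range.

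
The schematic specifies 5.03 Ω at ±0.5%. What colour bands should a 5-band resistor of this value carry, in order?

green, black, orange, silver, green

5.03 Ω = 503 × 10^-2.
5 → green
0 → black
3 → orange
Multiplier 10^-2 → silver.
±0.5% tolerance → green.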